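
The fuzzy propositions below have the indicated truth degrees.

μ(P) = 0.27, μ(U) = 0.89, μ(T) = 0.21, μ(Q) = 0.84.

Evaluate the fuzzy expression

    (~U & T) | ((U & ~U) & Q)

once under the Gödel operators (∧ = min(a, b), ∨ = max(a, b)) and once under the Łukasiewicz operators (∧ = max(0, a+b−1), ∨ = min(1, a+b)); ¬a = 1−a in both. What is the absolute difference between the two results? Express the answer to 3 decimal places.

0.110

Under Gödel:
  ~U = 1 − 0.89 = 0.11
  ~U & T = min(a, b) on (0.11, 0.21) = 0.11
  ~U = 1 − 0.89 = 0.11
  U & ~U = min(a, b) on (0.89, 0.11) = 0.11
  (U & ~U) & Q = min(a, b) on (0.11, 0.84) = 0.11
  (~U & T) | ((U & ~U) & Q) = max(a, b) on (0.11, 0.11) = 0.11
  → value = 0.1100
Under Łukasiewicz:
  ~U = 1 − 0.89 = 0.11
  ~U & T = max(0, a+b−1) on (0.11, 0.21) = 0.00
  ~U = 1 − 0.89 = 0.11
  U & ~U = max(0, a+b−1) on (0.89, 0.11) = 0.00
  (U & ~U) & Q = max(0, a+b−1) on (0.00, 0.84) = 0.00
  (~U & T) | ((U & ~U) & Q) = min(1, a+b) on (0.00, 0.00) = 0.00
  → value = 0.0000
|0.1100 − 0.0000| = 0.110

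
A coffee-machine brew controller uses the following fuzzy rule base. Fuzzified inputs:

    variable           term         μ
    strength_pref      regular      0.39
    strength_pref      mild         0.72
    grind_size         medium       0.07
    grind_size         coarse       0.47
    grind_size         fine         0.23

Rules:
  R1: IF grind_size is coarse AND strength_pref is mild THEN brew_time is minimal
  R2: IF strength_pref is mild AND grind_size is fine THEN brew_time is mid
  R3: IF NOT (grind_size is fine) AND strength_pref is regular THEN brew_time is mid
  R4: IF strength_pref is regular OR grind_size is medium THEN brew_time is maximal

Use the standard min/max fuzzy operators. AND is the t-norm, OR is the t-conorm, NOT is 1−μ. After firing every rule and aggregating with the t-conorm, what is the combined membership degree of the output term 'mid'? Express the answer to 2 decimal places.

0.39

R1: coarse=0.47, mild=0.72; AND[min(a, b)] → w = 0.47
R2: mild=0.72, fine=0.23; AND[min(a, b)] → w = 0.23
R3: ¬fine=1−0.23=0.77, regular=0.39; AND[min(a, b)] → w = 0.39
R4: regular=0.39, medium=0.07; OR[max(a, b)] → w = 0.39
Rules with consequent 'mid': {R2, R3} → strengths 0.23, 0.39
Aggregate via t-conorm [max(a, b)]: 0.39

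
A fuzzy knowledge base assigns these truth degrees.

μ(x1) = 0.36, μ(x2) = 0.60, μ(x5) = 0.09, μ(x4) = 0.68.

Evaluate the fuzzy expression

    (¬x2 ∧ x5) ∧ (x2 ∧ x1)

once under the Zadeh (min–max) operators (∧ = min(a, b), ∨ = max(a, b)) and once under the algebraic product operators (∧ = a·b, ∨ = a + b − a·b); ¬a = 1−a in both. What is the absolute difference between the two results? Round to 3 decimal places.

Under Zadeh (min–max):
  ¬x2 = 1 − 0.60 = 0.40
  ¬x2 ∧ x5 = min(a, b) on (0.40, 0.09) = 0.09
  x2 ∧ x1 = min(a, b) on (0.60, 0.36) = 0.36
  (¬x2 ∧ x5) ∧ (x2 ∧ x1) = min(a, b) on (0.09, 0.36) = 0.09
  → value = 0.0900
Under algebraic product:
  ¬x2 = 1 − 0.6000 = 0.4000
  ¬x2 ∧ x5 = a·b on (0.4000, 0.0900) = 0.0360
  x2 ∧ x1 = a·b on (0.6000, 0.3600) = 0.2160
  (¬x2 ∧ x5) ∧ (x2 ∧ x1) = a·b on (0.0360, 0.2160) = 0.0078
  → value = 0.0078
|0.0900 − 0.0078| = 0.082

0.082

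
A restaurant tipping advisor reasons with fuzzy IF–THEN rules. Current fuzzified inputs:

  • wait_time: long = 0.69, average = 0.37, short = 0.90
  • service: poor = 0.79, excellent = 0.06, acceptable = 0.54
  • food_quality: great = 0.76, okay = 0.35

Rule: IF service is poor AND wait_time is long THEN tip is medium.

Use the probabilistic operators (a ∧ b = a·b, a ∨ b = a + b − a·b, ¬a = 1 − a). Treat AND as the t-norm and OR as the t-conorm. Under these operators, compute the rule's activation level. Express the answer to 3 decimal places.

firing strength: poor=0.79, long=0.69; AND[a·b] → w = 0.5451

0.545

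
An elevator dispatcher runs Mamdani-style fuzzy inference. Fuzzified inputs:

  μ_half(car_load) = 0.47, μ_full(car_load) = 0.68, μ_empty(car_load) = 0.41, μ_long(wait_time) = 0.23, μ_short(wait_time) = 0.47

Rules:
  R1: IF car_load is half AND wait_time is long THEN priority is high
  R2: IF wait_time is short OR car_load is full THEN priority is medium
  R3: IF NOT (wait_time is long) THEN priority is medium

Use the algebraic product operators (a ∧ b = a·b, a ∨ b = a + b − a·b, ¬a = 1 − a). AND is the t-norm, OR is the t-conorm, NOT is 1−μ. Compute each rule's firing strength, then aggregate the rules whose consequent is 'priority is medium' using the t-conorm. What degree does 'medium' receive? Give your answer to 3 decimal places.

0.961

R1: half=0.47, long=0.23; AND[a·b] → w = 0.1081
R2: short=0.47, full=0.68; OR[a + b − a·b] → w = 0.8304
R3: ¬long=1−0.23=0.77 → w = 0.7700
Rules with consequent 'medium': {R2, R3} → strengths 0.8304, 0.7700
Aggregate via t-conorm [a + b − a·b]: 0.9610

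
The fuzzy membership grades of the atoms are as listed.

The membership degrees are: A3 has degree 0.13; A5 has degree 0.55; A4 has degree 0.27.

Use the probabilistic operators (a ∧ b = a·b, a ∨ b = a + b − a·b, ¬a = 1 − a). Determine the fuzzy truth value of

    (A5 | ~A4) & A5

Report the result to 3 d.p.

~A4 = 1 − 0.2700 = 0.7300
A5 | ~A4 = a + b − a·b on (0.5500, 0.7300) = 0.8785
(A5 | ~A4) & A5 = a·b on (0.8785, 0.5500) = 0.4832

0.483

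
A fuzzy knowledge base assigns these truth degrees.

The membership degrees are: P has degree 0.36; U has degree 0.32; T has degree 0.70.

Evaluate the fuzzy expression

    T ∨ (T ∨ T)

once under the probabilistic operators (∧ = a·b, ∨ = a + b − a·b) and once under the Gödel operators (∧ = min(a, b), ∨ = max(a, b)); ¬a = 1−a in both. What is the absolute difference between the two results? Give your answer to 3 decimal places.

Under probabilistic:
  T ∨ T = a + b − a·b on (0.7000, 0.7000) = 0.9100
  T ∨ (T ∨ T) = a + b − a·b on (0.7000, 0.9100) = 0.9730
  → value = 0.9730
Under Gödel:
  T ∨ T = max(a, b) on (0.70, 0.70) = 0.70
  T ∨ (T ∨ T) = max(a, b) on (0.70, 0.70) = 0.70
  → value = 0.7000
|0.9730 − 0.7000| = 0.273

0.273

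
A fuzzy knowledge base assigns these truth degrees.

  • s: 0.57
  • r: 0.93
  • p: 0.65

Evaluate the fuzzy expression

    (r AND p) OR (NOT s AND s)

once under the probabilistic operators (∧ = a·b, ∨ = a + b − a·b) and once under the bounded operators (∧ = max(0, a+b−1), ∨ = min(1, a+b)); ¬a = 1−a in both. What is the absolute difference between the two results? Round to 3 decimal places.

Under probabilistic:
  r AND p = a·b on (0.9300, 0.6500) = 0.6045
  NOT s = 1 − 0.5700 = 0.4300
  NOT s AND s = a·b on (0.4300, 0.5700) = 0.2451
  (r AND p) OR (NOT s AND s) = a + b − a·b on (0.6045, 0.2451) = 0.7014
  → value = 0.7014
Under bounded:
  r AND p = max(0, a+b−1) on (0.93, 0.65) = 0.58
  NOT s = 1 − 0.57 = 0.43
  NOT s AND s = max(0, a+b−1) on (0.43, 0.57) = 0.00
  (r AND p) OR (NOT s AND s) = min(1, a+b) on (0.58, 0.00) = 0.58
  → value = 0.5800
|0.7014 − 0.5800| = 0.121

0.121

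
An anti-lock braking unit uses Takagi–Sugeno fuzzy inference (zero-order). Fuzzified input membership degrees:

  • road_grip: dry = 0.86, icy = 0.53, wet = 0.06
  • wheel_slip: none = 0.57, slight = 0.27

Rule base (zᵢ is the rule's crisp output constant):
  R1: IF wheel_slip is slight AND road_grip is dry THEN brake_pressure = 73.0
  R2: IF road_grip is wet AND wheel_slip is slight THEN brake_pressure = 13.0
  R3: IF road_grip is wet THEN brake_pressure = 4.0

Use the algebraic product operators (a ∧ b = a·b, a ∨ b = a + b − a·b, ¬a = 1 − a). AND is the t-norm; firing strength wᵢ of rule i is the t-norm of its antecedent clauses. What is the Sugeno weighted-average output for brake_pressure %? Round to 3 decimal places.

R1 (z=73.0): slight=0.27, dry=0.86; AND[a·b] → w = 0.2322
R2 (z=13.0): wet=0.06, slight=0.27; AND[a·b] → w = 0.0162
R3 (z=4.0): wet=0.06 → w = 0.0600
Weighted average = (0.2322·73.0 + 0.0162·13.0 + 0.0600·4.0) / (0.2322 + 0.0162 + 0.0600)
  = 17.4012 / 0.3084 = 56.424

56.424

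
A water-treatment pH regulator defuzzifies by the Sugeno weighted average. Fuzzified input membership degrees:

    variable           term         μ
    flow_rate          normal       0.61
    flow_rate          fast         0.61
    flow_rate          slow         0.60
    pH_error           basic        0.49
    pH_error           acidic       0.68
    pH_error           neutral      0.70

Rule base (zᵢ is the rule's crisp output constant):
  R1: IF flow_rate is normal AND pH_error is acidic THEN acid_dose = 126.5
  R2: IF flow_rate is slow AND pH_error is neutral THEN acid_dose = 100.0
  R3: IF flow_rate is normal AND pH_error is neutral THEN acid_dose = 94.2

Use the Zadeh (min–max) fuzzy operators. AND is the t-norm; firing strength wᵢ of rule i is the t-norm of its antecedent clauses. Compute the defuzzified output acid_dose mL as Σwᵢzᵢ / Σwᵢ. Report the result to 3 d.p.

106.938

R1 (z=126.5): normal=0.61, acidic=0.68; AND[min(a, b)] → w = 0.61
R2 (z=100.0): slow=0.60, neutral=0.70; AND[min(a, b)] → w = 0.60
R3 (z=94.2): normal=0.61, neutral=0.70; AND[min(a, b)] → w = 0.61
Weighted average = (0.61·126.5 + 0.60·100.0 + 0.61·94.2) / (0.61 + 0.60 + 0.61)
  = 194.6270 / 1.8200 = 106.938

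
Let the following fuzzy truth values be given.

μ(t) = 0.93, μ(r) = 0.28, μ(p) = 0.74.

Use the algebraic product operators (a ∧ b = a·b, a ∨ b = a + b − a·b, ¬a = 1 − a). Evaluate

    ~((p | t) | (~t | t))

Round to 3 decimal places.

0.001

p | t = a + b − a·b on (0.7400, 0.9300) = 0.9818
~t = 1 − 0.9300 = 0.0700
~t | t = a + b − a·b on (0.0700, 0.9300) = 0.9349
(p | t) | (~t | t) = a + b − a·b on (0.9818, 0.9349) = 0.9988
~((p | t) | (~t | t)) = 1 − 0.9988 = 0.0012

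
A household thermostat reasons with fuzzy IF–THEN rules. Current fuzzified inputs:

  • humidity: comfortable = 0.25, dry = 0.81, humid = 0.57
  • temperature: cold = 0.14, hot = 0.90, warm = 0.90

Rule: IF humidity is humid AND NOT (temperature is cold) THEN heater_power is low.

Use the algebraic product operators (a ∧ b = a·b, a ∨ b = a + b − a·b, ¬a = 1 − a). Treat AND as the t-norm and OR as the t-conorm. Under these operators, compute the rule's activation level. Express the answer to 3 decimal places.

0.490

firing strength: humid=0.57, ¬cold=1−0.14=0.86; AND[a·b] → w = 0.4902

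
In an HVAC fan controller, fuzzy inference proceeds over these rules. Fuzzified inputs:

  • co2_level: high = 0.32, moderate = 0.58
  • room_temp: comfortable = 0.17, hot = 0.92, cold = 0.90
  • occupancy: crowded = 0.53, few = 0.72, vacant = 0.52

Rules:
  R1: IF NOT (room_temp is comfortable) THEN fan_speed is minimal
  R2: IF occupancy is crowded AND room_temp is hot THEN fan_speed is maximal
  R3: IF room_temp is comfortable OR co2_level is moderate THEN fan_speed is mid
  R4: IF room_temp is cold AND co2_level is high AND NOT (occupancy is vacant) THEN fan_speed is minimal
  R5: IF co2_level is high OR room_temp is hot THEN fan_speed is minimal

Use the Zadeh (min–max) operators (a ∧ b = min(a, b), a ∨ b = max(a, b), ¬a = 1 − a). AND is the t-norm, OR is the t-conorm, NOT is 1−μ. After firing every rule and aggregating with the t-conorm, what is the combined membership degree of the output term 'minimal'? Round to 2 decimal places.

R1: ¬comfortable=1−0.17=0.83 → w = 0.83
R2: crowded=0.53, hot=0.92; AND[min(a, b)] → w = 0.53
R3: comfortable=0.17, moderate=0.58; OR[max(a, b)] → w = 0.58
R4: cold=0.90, high=0.32, ¬vacant=1−0.52=0.48; AND[min(a, b)] → w = 0.32
R5: high=0.32, hot=0.92; OR[max(a, b)] → w = 0.92
Rules with consequent 'minimal': {R1, R4, R5} → strengths 0.83, 0.32, 0.92
Aggregate via t-conorm [max(a, b)]: 0.92

0.92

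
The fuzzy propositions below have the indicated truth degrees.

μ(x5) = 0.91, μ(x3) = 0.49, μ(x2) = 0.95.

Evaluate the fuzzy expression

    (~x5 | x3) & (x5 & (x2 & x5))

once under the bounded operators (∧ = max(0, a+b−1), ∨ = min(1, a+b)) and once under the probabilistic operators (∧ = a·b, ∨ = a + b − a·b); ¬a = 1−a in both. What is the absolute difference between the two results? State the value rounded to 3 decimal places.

0.072

Under bounded:
  ~x5 = 1 − 0.91 = 0.09
  ~x5 | x3 = min(1, a+b) on (0.09, 0.49) = 0.58
  x2 & x5 = max(0, a+b−1) on (0.95, 0.91) = 0.86
  x5 & (x2 & x5) = max(0, a+b−1) on (0.91, 0.86) = 0.77
  (~x5 | x3) & (x5 & (x2 & x5)) = max(0, a+b−1) on (0.58, 0.77) = 0.35
  → value = 0.3500
Under probabilistic:
  ~x5 = 1 − 0.9100 = 0.0900
  ~x5 | x3 = a + b − a·b on (0.0900, 0.4900) = 0.5359
  x2 & x5 = a·b on (0.9500, 0.9100) = 0.8645
  x5 & (x2 & x5) = a·b on (0.9100, 0.8645) = 0.7867
  (~x5 | x3) & (x5 & (x2 & x5)) = a·b on (0.5359, 0.7867) = 0.4216
  → value = 0.4216
|0.3500 − 0.4216| = 0.072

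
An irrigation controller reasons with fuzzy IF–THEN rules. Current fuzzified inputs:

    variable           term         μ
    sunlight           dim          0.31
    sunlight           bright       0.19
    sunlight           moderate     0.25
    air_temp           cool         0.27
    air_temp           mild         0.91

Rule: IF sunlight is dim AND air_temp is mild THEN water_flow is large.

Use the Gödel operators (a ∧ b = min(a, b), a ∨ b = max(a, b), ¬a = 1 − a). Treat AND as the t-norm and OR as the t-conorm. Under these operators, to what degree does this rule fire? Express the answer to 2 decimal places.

firing strength: dim=0.31, mild=0.91; AND[min(a, b)] → w = 0.31

0.31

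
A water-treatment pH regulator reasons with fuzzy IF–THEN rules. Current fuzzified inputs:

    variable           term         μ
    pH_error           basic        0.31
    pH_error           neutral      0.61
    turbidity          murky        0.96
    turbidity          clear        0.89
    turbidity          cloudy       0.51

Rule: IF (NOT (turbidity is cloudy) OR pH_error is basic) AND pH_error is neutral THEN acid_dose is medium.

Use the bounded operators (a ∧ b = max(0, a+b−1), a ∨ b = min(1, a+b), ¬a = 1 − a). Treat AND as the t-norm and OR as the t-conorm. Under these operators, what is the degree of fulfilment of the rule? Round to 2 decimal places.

0.41

firing strength: (¬cloudy=1−0.51=0.49 OR basic=0.31) = 0.80; AND[max(0, a+b−1)] with neutral=0.61 → w = 0.41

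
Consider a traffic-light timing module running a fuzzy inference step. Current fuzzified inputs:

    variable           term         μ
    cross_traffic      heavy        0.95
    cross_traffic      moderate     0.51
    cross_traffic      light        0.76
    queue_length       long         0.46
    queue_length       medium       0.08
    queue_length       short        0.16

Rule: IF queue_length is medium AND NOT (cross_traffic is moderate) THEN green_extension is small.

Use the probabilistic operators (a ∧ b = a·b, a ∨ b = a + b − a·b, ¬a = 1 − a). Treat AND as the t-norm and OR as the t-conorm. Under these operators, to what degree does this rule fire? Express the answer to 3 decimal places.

firing strength: medium=0.08, ¬moderate=1−0.51=0.49; AND[a·b] → w = 0.0392

0.039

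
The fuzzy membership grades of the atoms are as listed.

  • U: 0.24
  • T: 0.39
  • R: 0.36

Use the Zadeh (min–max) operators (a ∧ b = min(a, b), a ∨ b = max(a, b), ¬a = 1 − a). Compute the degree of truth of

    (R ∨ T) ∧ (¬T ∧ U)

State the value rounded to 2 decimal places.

0.24

R ∨ T = max(a, b) on (0.36, 0.39) = 0.39
¬T = 1 − 0.39 = 0.61
¬T ∧ U = min(a, b) on (0.61, 0.24) = 0.24
(R ∨ T) ∧ (¬T ∧ U) = min(a, b) on (0.39, 0.24) = 0.24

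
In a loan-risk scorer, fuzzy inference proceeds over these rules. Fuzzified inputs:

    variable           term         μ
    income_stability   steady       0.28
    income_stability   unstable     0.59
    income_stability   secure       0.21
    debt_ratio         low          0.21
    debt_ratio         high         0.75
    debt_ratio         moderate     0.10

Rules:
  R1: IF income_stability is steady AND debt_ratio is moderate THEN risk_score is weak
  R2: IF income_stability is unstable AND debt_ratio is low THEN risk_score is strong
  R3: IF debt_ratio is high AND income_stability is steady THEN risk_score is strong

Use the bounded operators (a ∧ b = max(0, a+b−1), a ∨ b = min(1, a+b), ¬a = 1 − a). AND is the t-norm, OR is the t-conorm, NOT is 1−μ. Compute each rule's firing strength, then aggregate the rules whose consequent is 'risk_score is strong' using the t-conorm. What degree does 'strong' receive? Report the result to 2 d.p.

0.03

R1: steady=0.28, moderate=0.10; AND[max(0, a+b−1)] → w = 0.00
R2: unstable=0.59, low=0.21; AND[max(0, a+b−1)] → w = 0.00
R3: high=0.75, steady=0.28; AND[max(0, a+b−1)] → w = 0.03
Rules with consequent 'strong': {R2, R3} → strengths 0.00, 0.03
Aggregate via t-conorm [min(1, a+b)]: 0.03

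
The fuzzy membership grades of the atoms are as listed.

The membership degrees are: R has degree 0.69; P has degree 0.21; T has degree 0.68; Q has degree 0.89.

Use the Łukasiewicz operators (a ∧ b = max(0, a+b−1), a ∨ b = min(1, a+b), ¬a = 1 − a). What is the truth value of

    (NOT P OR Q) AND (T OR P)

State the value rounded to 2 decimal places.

0.89

NOT P = 1 − 0.21 = 0.79
NOT P OR Q = min(1, a+b) on (0.79, 0.89) = 1.00
T OR P = min(1, a+b) on (0.68, 0.21) = 0.89
(NOT P OR Q) AND (T OR P) = max(0, a+b−1) on (1.00, 0.89) = 0.89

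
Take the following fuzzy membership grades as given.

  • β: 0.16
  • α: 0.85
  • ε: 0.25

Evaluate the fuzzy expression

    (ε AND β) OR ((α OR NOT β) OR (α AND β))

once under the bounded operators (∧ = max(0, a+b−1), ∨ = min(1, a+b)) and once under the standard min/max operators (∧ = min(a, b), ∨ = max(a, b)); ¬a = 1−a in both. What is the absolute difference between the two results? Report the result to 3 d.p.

0.150

Under bounded:
  ε AND β = max(0, a+b−1) on (0.25, 0.16) = 0.00
  NOT β = 1 − 0.16 = 0.84
  α OR NOT β = min(1, a+b) on (0.85, 0.84) = 1.00
  α AND β = max(0, a+b−1) on (0.85, 0.16) = 0.01
  (α OR NOT β) OR (α AND β) = min(1, a+b) on (1.00, 0.01) = 1.00
  (ε AND β) OR ((α OR NOT β) OR (α AND β)) = min(1, a+b) on (0.00, 1.00) = 1.00
  → value = 1.0000
Under standard min/max:
  ε AND β = min(a, b) on (0.25, 0.16) = 0.16
  NOT β = 1 − 0.16 = 0.84
  α OR NOT β = max(a, b) on (0.85, 0.84) = 0.85
  α AND β = min(a, b) on (0.85, 0.16) = 0.16
  (α OR NOT β) OR (α AND β) = max(a, b) on (0.85, 0.16) = 0.85
  (ε AND β) OR ((α OR NOT β) OR (α AND β)) = max(a, b) on (0.16, 0.85) = 0.85
  → value = 0.8500
|1.0000 − 0.8500| = 0.150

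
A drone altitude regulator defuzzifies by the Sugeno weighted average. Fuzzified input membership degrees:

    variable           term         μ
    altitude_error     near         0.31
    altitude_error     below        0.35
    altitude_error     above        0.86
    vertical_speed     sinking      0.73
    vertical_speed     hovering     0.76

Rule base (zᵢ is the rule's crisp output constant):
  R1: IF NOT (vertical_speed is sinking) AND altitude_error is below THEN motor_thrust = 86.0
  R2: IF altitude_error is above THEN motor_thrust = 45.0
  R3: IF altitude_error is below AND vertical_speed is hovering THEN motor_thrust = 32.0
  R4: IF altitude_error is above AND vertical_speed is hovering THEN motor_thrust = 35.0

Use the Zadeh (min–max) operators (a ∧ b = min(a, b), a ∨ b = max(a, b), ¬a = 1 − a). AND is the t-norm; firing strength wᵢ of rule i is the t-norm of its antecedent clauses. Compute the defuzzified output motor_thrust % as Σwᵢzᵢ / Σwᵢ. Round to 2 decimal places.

44.52

R1 (z=86.0): ¬sinking=1−0.73=0.27, below=0.35; AND[min(a, b)] → w = 0.27
R2 (z=45.0): above=0.86 → w = 0.86
R3 (z=32.0): below=0.35, hovering=0.76; AND[min(a, b)] → w = 0.35
R4 (z=35.0): above=0.86, hovering=0.76; AND[min(a, b)] → w = 0.76
Weighted average = (0.27·86.0 + 0.86·45.0 + 0.35·32.0 + 0.76·35.0) / (0.27 + 0.86 + 0.35 + 0.76)
  = 99.7200 / 2.2400 = 44.52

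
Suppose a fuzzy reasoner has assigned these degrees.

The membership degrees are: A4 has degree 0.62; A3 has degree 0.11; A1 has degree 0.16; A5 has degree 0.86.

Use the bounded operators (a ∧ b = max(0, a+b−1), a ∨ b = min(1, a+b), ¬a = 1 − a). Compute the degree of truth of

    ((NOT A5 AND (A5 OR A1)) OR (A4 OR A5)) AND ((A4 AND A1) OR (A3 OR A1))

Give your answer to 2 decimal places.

0.27

NOT A5 = 1 − 0.86 = 0.14
A5 OR A1 = min(1, a+b) on (0.86, 0.16) = 1.00
NOT A5 AND (A5 OR A1) = max(0, a+b−1) on (0.14, 1.00) = 0.14
A4 OR A5 = min(1, a+b) on (0.62, 0.86) = 1.00
(NOT A5 AND (A5 OR A1)) OR (A4 OR A5) = min(1, a+b) on (0.14, 1.00) = 1.00
A4 AND A1 = max(0, a+b−1) on (0.62, 0.16) = 0.00
A3 OR A1 = min(1, a+b) on (0.11, 0.16) = 0.27
(A4 AND A1) OR (A3 OR A1) = min(1, a+b) on (0.00, 0.27) = 0.27
((NOT A5 AND (A5 OR A1)) OR (A4 OR A5)) AND ((A4 AND A1) OR (A3 OR A1)) = max(0, a+b−1) on (1.00, 0.27) = 0.27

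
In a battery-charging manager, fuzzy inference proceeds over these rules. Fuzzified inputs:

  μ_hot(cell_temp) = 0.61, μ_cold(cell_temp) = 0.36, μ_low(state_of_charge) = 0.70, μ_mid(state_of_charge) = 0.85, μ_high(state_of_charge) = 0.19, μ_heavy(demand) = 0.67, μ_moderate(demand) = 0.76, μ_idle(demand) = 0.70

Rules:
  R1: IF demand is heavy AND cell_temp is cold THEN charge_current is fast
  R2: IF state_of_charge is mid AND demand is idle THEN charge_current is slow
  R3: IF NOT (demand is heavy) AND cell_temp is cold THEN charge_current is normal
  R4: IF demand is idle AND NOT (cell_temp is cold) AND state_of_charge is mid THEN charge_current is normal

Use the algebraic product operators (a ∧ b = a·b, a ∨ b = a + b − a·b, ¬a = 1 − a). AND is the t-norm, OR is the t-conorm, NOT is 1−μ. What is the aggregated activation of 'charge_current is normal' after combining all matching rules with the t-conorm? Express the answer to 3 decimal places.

0.454

R1: heavy=0.67, cold=0.36; AND[a·b] → w = 0.2412
R2: mid=0.85, idle=0.70; AND[a·b] → w = 0.5950
R3: ¬heavy=1−0.67=0.33, cold=0.36; AND[a·b] → w = 0.1188
R4: idle=0.70, ¬cold=1−0.36=0.64, mid=0.85; AND[a·b] → w = 0.3808
Rules with consequent 'normal': {R3, R4} → strengths 0.1188, 0.3808
Aggregate via t-conorm [a + b − a·b]: 0.4544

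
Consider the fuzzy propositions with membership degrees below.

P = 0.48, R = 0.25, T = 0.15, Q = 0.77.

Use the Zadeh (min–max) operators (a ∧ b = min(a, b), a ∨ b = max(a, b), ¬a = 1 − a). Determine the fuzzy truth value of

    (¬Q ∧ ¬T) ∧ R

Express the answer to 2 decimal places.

0.23

¬Q = 1 − 0.77 = 0.23
¬T = 1 − 0.15 = 0.85
¬Q ∧ ¬T = min(a, b) on (0.23, 0.85) = 0.23
(¬Q ∧ ¬T) ∧ R = min(a, b) on (0.23, 0.25) = 0.23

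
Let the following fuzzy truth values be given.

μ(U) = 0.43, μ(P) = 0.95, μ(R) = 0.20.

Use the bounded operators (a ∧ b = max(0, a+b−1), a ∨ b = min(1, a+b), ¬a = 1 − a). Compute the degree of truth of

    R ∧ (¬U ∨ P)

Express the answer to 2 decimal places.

0.20

¬U = 1 − 0.43 = 0.57
¬U ∨ P = min(1, a+b) on (0.57, 0.95) = 1.00
R ∧ (¬U ∨ P) = max(0, a+b−1) on (0.20, 1.00) = 0.20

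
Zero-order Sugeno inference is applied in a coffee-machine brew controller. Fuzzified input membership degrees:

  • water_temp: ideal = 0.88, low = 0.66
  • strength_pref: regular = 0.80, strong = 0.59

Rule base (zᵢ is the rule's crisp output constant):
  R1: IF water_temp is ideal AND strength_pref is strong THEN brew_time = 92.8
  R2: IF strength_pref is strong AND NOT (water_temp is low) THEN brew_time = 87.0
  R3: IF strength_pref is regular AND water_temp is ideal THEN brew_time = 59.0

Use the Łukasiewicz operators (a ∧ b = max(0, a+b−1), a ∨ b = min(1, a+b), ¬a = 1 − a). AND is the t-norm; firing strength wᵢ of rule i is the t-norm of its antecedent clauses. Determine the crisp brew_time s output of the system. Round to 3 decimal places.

R1 (z=92.8): ideal=0.88, strong=0.59; AND[max(0, a+b−1)] → w = 0.47
R2 (z=87.0): strong=0.59, ¬low=1−0.66=0.34; AND[max(0, a+b−1)] → w = 0.00
R3 (z=59.0): regular=0.80, ideal=0.88; AND[max(0, a+b−1)] → w = 0.68
Weighted average = (0.47·92.8 + 0.00·87.0 + 0.68·59.0) / (0.47 + 0.00 + 0.68)
  = 83.7360 / 1.1500 = 72.814

72.814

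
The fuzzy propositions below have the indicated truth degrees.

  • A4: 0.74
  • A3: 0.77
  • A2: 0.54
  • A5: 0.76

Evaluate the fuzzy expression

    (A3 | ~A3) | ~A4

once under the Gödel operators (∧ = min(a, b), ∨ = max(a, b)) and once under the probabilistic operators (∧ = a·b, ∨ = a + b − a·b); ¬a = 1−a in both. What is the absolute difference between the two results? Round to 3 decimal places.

0.099

Under Gödel:
  ~A3 = 1 − 0.77 = 0.23
  A3 | ~A3 = max(a, b) on (0.77, 0.23) = 0.77
  ~A4 = 1 − 0.74 = 0.26
  (A3 | ~A3) | ~A4 = max(a, b) on (0.77, 0.26) = 0.77
  → value = 0.7700
Under probabilistic:
  ~A3 = 1 − 0.7700 = 0.2300
  A3 | ~A3 = a + b − a·b on (0.7700, 0.2300) = 0.8229
  ~A4 = 1 − 0.7400 = 0.2600
  (A3 | ~A3) | ~A4 = a + b − a·b on (0.8229, 0.2600) = 0.8689
  → value = 0.8689
|0.7700 − 0.8689| = 0.099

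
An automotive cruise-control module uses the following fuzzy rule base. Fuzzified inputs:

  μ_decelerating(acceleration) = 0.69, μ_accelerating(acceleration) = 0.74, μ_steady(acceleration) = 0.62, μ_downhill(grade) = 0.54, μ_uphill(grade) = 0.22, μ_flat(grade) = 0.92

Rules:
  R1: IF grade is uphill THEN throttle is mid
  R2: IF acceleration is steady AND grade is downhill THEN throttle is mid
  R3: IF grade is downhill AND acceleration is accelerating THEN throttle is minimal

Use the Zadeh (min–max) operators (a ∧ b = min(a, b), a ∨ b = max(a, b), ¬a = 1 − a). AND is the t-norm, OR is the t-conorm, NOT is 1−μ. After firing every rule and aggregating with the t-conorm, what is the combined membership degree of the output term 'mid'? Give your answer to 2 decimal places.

0.54

R1: uphill=0.22 → w = 0.22
R2: steady=0.62, downhill=0.54; AND[min(a, b)] → w = 0.54
R3: downhill=0.54, accelerating=0.74; AND[min(a, b)] → w = 0.54
Rules with consequent 'mid': {R1, R2} → strengths 0.22, 0.54
Aggregate via t-conorm [max(a, b)]: 0.54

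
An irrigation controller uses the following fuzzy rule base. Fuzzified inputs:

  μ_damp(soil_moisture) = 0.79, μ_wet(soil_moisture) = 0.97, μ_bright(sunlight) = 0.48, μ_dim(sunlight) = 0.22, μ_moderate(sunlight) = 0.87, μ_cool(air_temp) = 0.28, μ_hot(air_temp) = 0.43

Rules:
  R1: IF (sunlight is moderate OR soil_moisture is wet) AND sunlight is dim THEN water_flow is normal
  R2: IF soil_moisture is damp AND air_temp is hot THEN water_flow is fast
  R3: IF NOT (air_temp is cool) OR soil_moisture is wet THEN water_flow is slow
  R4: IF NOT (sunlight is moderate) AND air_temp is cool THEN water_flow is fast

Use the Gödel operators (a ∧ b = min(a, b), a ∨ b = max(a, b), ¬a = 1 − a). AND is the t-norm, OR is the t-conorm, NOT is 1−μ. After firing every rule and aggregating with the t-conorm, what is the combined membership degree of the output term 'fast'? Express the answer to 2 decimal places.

0.43

R1: (moderate=0.87 OR wet=0.97) = 0.97; AND[min(a, b)] with dim=0.22 → w = 0.22
R2: damp=0.79, hot=0.43; AND[min(a, b)] → w = 0.43
R3: ¬cool=1−0.28=0.72, wet=0.97; OR[max(a, b)] → w = 0.97
R4: ¬moderate=1−0.87=0.13, cool=0.28; AND[min(a, b)] → w = 0.13
Rules with consequent 'fast': {R2, R4} → strengths 0.43, 0.13
Aggregate via t-conorm [max(a, b)]: 0.43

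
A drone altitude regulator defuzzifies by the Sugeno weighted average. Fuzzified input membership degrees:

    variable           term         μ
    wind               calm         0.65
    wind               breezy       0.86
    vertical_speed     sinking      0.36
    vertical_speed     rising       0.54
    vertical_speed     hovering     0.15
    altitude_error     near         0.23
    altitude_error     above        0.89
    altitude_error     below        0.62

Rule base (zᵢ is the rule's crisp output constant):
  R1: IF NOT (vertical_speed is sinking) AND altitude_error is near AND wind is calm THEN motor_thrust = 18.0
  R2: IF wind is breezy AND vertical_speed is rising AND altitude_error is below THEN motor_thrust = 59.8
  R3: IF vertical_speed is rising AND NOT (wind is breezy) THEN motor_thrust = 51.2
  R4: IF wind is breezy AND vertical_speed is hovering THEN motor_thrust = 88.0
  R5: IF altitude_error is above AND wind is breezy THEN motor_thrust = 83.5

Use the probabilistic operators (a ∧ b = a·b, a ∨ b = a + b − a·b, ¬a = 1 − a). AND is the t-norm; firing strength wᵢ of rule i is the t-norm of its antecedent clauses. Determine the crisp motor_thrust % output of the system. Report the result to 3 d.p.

R1 (z=18.0): ¬sinking=1−0.36=0.64, near=0.23, calm=0.65; AND[a·b] → w = 0.0957
R2 (z=59.8): breezy=0.86, rising=0.54, below=0.62; AND[a·b] → w = 0.2879
R3 (z=51.2): rising=0.54, ¬breezy=1−0.86=0.14; AND[a·b] → w = 0.0756
R4 (z=88.0): breezy=0.86, hovering=0.15; AND[a·b] → w = 0.1290
R5 (z=83.5): above=0.89, breezy=0.86; AND[a·b] → w = 0.7654
Weighted average = (0.0957·18.0 + 0.2879·59.8 + 0.0756·51.2 + 0.1290·88.0 + 0.7654·83.5) / (0.0957 + 0.2879 + 0.0756 + 0.1290 + 0.7654)
  = 98.0740 / 1.3536 = 72.454

72.454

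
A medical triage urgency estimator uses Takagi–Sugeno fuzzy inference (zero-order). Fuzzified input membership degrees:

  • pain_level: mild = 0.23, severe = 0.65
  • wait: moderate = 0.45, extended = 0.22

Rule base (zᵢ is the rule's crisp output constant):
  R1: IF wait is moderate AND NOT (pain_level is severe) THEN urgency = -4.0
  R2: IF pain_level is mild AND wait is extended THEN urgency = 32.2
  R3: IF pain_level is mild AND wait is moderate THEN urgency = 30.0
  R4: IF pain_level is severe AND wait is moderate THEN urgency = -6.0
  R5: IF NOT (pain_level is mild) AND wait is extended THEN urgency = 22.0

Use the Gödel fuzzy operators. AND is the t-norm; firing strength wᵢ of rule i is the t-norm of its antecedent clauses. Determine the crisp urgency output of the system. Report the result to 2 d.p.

10.02

R1 (z=-4.0): moderate=0.45, ¬severe=1−0.65=0.35; AND[min(a, b)] → w = 0.35
R2 (z=32.2): mild=0.23, extended=0.22; AND[min(a, b)] → w = 0.22
R3 (z=30.0): mild=0.23, moderate=0.45; AND[min(a, b)] → w = 0.23
R4 (z=-6.0): severe=0.65, moderate=0.45; AND[min(a, b)] → w = 0.45
R5 (z=22.0): ¬mild=1−0.23=0.77, extended=0.22; AND[min(a, b)] → w = 0.22
Weighted average = (0.35·-4.0 + 0.22·32.2 + 0.23·30.0 + 0.45·-6.0 + 0.22·22.0) / (0.35 + 0.22 + 0.23 + 0.45 + 0.22)
  = 14.7240 / 1.4700 = 10.02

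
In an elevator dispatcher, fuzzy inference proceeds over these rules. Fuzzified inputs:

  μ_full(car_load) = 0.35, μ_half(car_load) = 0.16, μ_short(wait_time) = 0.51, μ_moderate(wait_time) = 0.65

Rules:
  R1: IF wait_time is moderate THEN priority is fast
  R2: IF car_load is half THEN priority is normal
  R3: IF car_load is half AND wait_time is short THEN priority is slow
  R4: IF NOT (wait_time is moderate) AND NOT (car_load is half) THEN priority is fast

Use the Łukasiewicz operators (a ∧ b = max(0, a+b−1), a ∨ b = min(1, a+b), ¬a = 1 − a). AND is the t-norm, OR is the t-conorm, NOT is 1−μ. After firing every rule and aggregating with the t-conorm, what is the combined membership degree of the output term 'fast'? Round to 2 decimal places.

0.84

R1: moderate=0.65 → w = 0.65
R2: half=0.16 → w = 0.16
R3: half=0.16, short=0.51; AND[max(0, a+b−1)] → w = 0.00
R4: ¬moderate=1−0.65=0.35, ¬half=1−0.16=0.84; AND[max(0, a+b−1)] → w = 0.19
Rules with consequent 'fast': {R1, R4} → strengths 0.65, 0.19
Aggregate via t-conorm [min(1, a+b)]: 0.84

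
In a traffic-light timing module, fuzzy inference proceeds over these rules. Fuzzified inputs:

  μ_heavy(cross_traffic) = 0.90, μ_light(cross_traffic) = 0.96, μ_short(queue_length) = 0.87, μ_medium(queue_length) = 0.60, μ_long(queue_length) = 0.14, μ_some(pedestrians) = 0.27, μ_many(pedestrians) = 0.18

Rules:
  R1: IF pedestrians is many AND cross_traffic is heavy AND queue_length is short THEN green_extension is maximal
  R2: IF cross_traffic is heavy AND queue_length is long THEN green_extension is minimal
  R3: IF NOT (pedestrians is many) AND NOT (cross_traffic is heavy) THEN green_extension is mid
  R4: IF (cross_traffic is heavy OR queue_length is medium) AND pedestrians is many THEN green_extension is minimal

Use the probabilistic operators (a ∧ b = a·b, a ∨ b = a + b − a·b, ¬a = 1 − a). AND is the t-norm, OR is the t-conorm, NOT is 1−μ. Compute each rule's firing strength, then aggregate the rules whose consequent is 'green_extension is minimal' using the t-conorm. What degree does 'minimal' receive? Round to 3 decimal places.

0.277

R1: many=0.18, heavy=0.90, short=0.87; AND[a·b] → w = 0.1409
R2: heavy=0.90, long=0.14; AND[a·b] → w = 0.1260
R3: ¬many=1−0.18=0.82, ¬heavy=1−0.90=0.10; AND[a·b] → w = 0.0820
R4: (heavy=0.90 OR medium=0.60) = 0.9600; AND[a·b] with many=0.18 → w = 0.1728
Rules with consequent 'minimal': {R2, R4} → strengths 0.1260, 0.1728
Aggregate via t-conorm [a + b − a·b]: 0.2770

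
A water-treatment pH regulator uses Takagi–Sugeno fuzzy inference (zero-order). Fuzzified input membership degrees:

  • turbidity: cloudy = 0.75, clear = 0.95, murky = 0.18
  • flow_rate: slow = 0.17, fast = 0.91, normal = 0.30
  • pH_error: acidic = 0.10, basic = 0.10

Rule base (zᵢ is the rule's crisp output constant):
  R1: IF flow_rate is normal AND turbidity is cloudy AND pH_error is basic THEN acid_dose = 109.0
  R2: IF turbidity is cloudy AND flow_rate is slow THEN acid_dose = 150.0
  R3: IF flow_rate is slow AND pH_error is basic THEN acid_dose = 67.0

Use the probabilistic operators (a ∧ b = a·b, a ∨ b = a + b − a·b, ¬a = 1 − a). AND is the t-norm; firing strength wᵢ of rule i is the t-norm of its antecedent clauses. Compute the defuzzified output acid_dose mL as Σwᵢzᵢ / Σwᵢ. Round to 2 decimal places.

136.03

R1 (z=109.0): normal=0.30, cloudy=0.75, basic=0.10; AND[a·b] → w = 0.0225
R2 (z=150.0): cloudy=0.75, slow=0.17; AND[a·b] → w = 0.1275
R3 (z=67.0): slow=0.17, basic=0.10; AND[a·b] → w = 0.0170
Weighted average = (0.0225·109.0 + 0.1275·150.0 + 0.0170·67.0) / (0.0225 + 0.1275 + 0.0170)
  = 22.7165 / 0.1670 = 136.03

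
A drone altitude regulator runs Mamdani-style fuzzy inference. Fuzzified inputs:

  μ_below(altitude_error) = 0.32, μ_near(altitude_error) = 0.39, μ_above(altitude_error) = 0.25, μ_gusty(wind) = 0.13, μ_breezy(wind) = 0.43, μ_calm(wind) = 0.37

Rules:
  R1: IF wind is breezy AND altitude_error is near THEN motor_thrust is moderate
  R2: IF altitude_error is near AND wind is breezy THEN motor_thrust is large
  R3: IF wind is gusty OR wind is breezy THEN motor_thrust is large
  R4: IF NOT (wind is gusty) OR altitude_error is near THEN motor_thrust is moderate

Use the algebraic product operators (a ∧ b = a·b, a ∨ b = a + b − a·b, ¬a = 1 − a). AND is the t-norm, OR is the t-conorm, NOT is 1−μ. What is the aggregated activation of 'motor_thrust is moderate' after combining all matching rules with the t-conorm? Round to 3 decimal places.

R1: breezy=0.43, near=0.39; AND[a·b] → w = 0.1677
R2: near=0.39, breezy=0.43; AND[a·b] → w = 0.1677
R3: gusty=0.13, breezy=0.43; OR[a + b − a·b] → w = 0.5041
R4: ¬gusty=1−0.13=0.87, near=0.39; OR[a + b − a·b] → w = 0.9207
Rules with consequent 'moderate': {R1, R4} → strengths 0.1677, 0.9207
Aggregate via t-conorm [a + b − a·b]: 0.9340

0.934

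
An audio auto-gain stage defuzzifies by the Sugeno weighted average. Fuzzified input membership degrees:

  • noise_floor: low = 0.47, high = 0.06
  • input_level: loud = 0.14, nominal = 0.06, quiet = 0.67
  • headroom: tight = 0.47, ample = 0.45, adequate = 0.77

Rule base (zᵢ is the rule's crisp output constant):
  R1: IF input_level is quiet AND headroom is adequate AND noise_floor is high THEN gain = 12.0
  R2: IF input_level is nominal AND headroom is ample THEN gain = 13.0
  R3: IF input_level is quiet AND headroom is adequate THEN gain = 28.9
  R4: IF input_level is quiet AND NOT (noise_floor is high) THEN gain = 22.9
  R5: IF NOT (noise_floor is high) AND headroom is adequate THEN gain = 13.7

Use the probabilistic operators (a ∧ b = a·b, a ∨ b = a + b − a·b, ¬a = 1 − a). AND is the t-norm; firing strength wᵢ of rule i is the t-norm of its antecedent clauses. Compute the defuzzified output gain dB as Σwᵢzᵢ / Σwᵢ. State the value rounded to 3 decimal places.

20.737

R1 (z=12.0): quiet=0.67, adequate=0.77, high=0.06; AND[a·b] → w = 0.0310
R2 (z=13.0): nominal=0.06, ample=0.45; AND[a·b] → w = 0.0270
R3 (z=28.9): quiet=0.67, adequate=0.77; AND[a·b] → w = 0.5159
R4 (z=22.9): quiet=0.67, ¬high=1−0.06=0.94; AND[a·b] → w = 0.6298
R5 (z=13.7): ¬high=1−0.06=0.94, adequate=0.77; AND[a·b] → w = 0.7238
Weighted average = (0.0310·12.0 + 0.0270·13.0 + 0.5159·28.9 + 0.6298·22.9 + 0.7238·13.7) / (0.0310 + 0.0270 + 0.5159 + 0.6298 + 0.7238)
  = 39.9704 / 1.9275 = 20.737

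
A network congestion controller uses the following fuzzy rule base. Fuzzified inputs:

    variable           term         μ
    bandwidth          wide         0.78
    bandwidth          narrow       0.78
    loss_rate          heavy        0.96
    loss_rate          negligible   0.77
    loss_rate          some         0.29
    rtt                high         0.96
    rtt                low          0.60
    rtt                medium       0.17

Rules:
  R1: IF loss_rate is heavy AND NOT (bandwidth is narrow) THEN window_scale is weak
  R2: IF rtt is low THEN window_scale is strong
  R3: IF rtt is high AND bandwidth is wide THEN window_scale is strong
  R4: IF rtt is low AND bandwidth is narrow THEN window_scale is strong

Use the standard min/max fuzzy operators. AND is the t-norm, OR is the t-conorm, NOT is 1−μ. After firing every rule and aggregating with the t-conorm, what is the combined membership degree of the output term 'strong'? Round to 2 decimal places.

R1: heavy=0.96, ¬narrow=1−0.78=0.22; AND[min(a, b)] → w = 0.22
R2: low=0.60 → w = 0.60
R3: high=0.96, wide=0.78; AND[min(a, b)] → w = 0.78
R4: low=0.60, narrow=0.78; AND[min(a, b)] → w = 0.60
Rules with consequent 'strong': {R2, R3, R4} → strengths 0.60, 0.78, 0.60
Aggregate via t-conorm [max(a, b)]: 0.78

0.78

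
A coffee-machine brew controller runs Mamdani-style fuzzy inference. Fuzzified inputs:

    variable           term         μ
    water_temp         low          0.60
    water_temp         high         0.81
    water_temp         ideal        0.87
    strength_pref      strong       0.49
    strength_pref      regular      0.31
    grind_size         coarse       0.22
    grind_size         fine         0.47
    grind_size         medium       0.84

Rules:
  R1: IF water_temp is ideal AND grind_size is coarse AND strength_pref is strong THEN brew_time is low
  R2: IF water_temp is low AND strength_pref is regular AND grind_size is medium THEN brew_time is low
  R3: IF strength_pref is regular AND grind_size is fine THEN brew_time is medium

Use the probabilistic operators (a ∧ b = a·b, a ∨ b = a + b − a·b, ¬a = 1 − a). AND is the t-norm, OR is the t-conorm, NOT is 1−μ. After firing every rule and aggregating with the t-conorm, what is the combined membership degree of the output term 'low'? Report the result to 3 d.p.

0.235

R1: ideal=0.87, coarse=0.22, strong=0.49; AND[a·b] → w = 0.0938
R2: low=0.60, regular=0.31, medium=0.84; AND[a·b] → w = 0.1562
R3: regular=0.31, fine=0.47; AND[a·b] → w = 0.1457
Rules with consequent 'low': {R1, R2} → strengths 0.0938, 0.1562
Aggregate via t-conorm [a + b − a·b]: 0.2354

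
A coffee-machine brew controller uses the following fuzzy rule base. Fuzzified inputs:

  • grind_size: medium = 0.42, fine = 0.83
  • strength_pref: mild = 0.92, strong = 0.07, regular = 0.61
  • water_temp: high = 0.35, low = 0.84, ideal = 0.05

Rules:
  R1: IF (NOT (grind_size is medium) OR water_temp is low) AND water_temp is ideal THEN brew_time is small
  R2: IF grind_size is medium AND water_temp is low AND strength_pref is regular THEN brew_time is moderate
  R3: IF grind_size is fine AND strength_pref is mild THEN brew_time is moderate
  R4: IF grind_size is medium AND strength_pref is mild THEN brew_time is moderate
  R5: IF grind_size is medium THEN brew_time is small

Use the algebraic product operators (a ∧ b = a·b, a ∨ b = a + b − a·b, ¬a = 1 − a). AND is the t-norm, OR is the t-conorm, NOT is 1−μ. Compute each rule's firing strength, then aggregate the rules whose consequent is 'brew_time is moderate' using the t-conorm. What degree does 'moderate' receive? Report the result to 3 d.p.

R1: (¬medium=1−0.42=0.58 OR low=0.84) = 0.9328; AND[a·b] with ideal=0.05 → w = 0.0466
R2: medium=0.42, low=0.84, regular=0.61; AND[a·b] → w = 0.2152
R3: fine=0.83, mild=0.92; AND[a·b] → w = 0.7636
R4: medium=0.42, mild=0.92; AND[a·b] → w = 0.3864
R5: medium=0.42 → w = 0.4200
Rules with consequent 'moderate': {R2, R3, R4} → strengths 0.2152, 0.7636, 0.3864
Aggregate via t-conorm [a + b − a·b]: 0.8862

0.886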